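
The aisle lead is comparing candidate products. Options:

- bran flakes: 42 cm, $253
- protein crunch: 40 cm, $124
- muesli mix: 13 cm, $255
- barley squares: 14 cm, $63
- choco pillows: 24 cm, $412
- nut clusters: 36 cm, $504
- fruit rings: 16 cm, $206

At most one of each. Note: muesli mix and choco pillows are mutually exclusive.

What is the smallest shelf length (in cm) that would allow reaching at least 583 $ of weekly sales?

Need the lightest bundle worth ≥ 583.
choco pillows + fruit rings reaches 618 using 40 cm.
Below 40 cm the best achievable stays under 583.

40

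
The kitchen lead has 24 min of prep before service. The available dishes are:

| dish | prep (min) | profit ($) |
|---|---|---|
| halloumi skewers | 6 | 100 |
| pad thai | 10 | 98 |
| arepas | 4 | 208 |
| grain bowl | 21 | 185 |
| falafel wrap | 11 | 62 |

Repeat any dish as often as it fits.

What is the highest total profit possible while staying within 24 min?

6×arepas uses 24 of the 24 min and totals 1248.

1248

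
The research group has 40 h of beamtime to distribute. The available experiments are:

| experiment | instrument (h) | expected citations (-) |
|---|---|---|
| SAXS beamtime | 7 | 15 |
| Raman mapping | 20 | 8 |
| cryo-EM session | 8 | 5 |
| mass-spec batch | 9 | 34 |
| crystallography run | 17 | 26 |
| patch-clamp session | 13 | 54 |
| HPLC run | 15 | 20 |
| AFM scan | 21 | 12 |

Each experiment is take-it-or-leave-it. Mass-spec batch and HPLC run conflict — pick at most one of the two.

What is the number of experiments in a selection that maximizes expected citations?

The maximum expected citations within 40 h is 114.
One optimal bundle: mass-spec batch + crystallography run + patch-clamp session (39 h).
Every optimal selection uses 3 experiments.

3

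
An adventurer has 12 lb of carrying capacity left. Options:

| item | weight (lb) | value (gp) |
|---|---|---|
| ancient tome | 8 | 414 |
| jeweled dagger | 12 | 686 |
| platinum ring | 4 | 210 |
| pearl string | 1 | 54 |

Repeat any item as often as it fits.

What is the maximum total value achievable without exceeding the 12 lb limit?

Taking jeweled dagger: 12 lb used, 686 in value.
Nothing else within 12 lb beats 686.

686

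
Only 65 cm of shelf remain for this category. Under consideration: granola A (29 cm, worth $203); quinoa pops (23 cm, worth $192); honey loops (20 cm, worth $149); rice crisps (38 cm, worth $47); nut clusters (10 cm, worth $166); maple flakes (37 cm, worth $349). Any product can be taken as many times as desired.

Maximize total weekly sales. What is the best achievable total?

996

Ranking by ratio (weekly sales/cm): nut clusters 16.60, maple flakes 9.43, quinoa pops 8.35.
Taking 6×nut clusters: 60 cm used, 996 in weekly sales.
Every other selection either busts 65 cm or fails to beat 996.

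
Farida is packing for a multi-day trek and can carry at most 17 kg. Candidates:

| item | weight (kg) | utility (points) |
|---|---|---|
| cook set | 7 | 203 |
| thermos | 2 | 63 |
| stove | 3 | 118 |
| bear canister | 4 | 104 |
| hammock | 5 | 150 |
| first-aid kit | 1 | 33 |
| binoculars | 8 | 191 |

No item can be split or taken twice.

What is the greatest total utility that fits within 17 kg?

534

Taking the top-ratio items first gives thermos + stove + bear canister + hammock + first-aid kit for 468 (15 kg).
Replace bear canister and first-aid kit with cook set: the trade gains 66 net, giving 534 at 17 kg.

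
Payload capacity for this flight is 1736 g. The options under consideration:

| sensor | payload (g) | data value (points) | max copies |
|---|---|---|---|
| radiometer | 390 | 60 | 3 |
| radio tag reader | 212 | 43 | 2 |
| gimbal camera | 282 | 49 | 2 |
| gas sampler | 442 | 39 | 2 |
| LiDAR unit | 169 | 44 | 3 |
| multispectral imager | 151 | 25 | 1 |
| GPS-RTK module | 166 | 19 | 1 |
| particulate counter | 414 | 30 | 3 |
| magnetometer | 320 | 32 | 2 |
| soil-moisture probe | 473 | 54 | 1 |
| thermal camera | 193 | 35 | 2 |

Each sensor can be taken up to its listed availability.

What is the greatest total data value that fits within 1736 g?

351

By data value per g: LiDAR unit 0.26, radio tag reader 0.20, thermal camera 0.18, gimbal camera 0.17 lead.
Taking the top-ratio sensors first gives 2×radio tag reader + gimbal camera + 3×LiDAR unit + 2×thermal camera for 337 (1599 g).
Replace thermal camera with gimbal camera: the trade gains 14 net, giving 351 at 1688 g.
The spare 48 g is too small for any remaining sensor, and no exchange beats 351.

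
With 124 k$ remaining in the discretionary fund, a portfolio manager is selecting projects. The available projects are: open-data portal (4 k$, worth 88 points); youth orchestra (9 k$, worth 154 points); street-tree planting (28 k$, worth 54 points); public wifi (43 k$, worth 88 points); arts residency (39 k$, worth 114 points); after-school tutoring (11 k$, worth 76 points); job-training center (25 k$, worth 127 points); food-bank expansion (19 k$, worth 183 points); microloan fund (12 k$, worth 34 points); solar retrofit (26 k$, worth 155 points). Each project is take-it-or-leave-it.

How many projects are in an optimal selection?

7

Optimal total is 837.
open-data portal + youth orchestra + street-tree planting + after-school tutoring + job-training center + food-bank expansion + solar retrofit hits 837 at 122 k$.
All optima have 7 projects.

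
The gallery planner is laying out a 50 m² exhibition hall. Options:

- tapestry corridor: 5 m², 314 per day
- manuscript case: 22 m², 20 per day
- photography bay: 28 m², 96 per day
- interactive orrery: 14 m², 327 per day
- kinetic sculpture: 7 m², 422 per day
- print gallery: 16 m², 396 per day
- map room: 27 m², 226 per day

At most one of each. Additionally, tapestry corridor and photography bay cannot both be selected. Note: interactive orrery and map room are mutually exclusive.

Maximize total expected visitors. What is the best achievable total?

1459

Density check — tapestry corridor 62.80, kinetic sculpture 60.29, print gallery 24.75 are the best per m².
Best packing: tapestry corridor + interactive orrery + kinetic sculpture + print gallery — 42 m², 1459 total.
Nothing else feasible within 50 m² beats 1459.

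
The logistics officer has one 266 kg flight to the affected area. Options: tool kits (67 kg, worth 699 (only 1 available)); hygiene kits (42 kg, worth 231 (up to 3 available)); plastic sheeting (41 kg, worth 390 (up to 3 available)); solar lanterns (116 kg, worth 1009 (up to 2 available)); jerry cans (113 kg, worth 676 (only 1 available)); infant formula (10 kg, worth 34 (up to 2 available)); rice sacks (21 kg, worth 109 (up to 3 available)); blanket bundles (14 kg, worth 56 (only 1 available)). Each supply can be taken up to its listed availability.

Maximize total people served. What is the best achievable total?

By people served per kg: tool kits 10.43, plastic sheeting 9.51, solar lanterns 8.70, jerry cans 5.98 lead.
Taking the top-ratio supplies first gives tool kits + hygiene kits + 3×plastic sheeting + infant formula + rice sacks for 2243 (263 kg).
A better packing is tool kits + 2×plastic sheeting + solar lanterns: 265 kg, total 2488.

2488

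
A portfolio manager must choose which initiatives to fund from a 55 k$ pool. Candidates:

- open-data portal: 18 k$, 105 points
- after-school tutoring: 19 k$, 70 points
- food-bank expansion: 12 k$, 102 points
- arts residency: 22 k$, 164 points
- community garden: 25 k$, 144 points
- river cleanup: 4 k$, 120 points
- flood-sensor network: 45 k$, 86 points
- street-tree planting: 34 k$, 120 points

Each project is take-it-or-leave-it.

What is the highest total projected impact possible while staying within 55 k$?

428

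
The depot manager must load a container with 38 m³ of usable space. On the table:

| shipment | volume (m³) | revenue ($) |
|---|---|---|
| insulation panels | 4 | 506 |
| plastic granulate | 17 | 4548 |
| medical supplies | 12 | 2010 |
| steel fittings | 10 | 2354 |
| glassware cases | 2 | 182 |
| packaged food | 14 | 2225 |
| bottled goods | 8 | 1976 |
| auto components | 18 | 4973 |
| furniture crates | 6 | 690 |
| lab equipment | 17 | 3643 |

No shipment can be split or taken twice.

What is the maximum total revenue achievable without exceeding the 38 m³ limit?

Best packing: plastic granulate + glassware cases + auto components — 37 m³, 9703 total.
The spare 1 m³ is too small for any remaining shipment, and no exchange beats 9703.

9703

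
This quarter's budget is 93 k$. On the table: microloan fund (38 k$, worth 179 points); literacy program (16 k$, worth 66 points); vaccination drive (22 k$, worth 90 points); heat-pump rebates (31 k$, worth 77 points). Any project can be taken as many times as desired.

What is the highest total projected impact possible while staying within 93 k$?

424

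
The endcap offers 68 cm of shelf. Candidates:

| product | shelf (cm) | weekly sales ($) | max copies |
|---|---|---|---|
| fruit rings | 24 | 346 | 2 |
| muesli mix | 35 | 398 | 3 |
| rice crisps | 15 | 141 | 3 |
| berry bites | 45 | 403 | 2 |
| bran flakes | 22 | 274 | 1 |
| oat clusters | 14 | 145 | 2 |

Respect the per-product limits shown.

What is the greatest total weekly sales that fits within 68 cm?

Ranking by ratio (weekly sales/cm): fruit rings 14.42, bran flakes 12.45, muesli mix 11.37.
Best packing: 2×fruit rings + oat clusters — 62 cm, 837 total.
That's the maximum — no swap from here does better than 837.

837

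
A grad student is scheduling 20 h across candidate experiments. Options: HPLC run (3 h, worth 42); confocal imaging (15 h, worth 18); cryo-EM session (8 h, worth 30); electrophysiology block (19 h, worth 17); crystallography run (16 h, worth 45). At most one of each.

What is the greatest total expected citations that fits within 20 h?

87

A density-first pass picks HPLC run + cryo-EM session — 72 at 11 h.
Replace cryo-EM session with crystallography run: the trade gains 15 net, giving 87 at 19 h.
An exhaustive check of the 32 subsets confirms 87.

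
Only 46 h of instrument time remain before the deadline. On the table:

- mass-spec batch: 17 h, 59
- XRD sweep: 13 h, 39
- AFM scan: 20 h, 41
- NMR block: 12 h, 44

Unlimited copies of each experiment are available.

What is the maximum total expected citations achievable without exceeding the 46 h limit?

162

Filling by ratio: 3×NMR block for 132, with 10 h left unused.
The 24 h tied up in 2×NMR block is better spent on 2×mass-spec batch — total rises to 162 (46 h).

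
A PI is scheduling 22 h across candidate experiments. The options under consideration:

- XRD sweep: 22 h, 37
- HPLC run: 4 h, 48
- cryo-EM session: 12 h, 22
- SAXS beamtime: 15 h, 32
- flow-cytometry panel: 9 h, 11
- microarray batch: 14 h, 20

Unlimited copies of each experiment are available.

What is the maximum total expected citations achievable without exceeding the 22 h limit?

Best packing: 5×HPLC run — 20 h, 240 total.
That's the maximum — no swap from here does better than 240.

240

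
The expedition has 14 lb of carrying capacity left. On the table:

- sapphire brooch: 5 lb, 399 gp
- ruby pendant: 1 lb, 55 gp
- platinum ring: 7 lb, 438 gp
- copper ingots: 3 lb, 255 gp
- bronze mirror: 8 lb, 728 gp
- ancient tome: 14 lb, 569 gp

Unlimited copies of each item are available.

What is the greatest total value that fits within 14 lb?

1238

Taking 2×copper ingots + bronze mirror: 14 lb used, 1238 in value.
Nothing else within 14 lb beats 1238.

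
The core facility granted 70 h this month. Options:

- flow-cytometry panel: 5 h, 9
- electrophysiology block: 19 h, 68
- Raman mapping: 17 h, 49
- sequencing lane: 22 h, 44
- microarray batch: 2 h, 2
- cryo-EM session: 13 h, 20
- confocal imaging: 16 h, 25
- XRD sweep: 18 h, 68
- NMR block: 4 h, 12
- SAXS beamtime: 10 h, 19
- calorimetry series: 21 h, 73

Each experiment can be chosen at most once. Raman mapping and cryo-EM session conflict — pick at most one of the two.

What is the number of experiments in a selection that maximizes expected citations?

6

Optimal total is 232.
flow-cytometry panel + electrophysiology block + microarray batch + XRD sweep + NMR block + calorimetry series hits 232 at 69 h.
Every optimal selection uses 6 experiments.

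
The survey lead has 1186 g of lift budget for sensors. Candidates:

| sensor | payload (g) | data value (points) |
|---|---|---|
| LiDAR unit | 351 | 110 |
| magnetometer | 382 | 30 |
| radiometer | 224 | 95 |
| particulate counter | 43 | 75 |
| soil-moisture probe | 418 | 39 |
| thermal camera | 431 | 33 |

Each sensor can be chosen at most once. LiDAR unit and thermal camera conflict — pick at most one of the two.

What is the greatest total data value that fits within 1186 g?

319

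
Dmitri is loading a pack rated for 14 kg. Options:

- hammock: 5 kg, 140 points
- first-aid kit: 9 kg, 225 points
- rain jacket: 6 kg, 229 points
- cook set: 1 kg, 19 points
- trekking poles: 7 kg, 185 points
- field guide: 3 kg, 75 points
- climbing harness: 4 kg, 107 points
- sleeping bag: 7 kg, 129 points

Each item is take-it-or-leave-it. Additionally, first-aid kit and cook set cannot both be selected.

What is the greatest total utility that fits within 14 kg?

By utility per kg: rain jacket 38.17, hammock 28.00, climbing harness 26.75, trekking poles 26.43 lead.
Taking hammock + rain jacket + field guide: 14 kg used, 444 in utility.
That's the maximum — no feasible swap from here does better than 444.

444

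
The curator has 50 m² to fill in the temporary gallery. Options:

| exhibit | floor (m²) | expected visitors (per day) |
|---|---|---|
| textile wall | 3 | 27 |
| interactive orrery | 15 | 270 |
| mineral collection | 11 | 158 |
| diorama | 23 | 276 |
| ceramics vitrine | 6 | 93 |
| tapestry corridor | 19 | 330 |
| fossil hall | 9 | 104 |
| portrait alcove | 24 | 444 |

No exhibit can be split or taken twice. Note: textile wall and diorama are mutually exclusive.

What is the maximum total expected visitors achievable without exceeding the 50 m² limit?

872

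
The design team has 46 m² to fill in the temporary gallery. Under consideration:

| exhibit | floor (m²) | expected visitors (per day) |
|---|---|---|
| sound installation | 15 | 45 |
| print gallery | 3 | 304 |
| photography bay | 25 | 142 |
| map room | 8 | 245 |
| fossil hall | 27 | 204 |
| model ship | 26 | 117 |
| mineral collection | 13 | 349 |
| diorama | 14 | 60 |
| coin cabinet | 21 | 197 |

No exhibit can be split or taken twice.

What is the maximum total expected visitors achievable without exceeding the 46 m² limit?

By expected visitors per m²: print gallery 101.33, map room 30.62, mineral collection 26.85, coin cabinet 9.38 lead.
Best packing: print gallery + map room + mineral collection + coin cabinet — 45 m², 1095 total.
An exhaustive check of the 512 subsets confirms 1095.

1095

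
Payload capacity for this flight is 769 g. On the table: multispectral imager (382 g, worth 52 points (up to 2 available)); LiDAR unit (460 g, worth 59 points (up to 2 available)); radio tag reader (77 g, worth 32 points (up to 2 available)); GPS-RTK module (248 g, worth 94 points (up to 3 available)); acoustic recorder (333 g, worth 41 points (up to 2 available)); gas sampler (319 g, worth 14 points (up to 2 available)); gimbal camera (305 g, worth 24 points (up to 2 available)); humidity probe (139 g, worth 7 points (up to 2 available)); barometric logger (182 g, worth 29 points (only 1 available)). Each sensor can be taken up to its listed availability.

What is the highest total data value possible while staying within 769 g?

Density check — radio tag reader 0.42, GPS-RTK module 0.38, barometric logger 0.16, multispectral imager 0.14 are the best per g.
Taking the top-ratio sensors first gives 2×radio tag reader + 2×GPS-RTK module for 252 (650 g).
Dropping 2×radio tag reader frees 154 g; slotting in GPS-RTK module (248 g) lifts the total to 282 at 744 g.

282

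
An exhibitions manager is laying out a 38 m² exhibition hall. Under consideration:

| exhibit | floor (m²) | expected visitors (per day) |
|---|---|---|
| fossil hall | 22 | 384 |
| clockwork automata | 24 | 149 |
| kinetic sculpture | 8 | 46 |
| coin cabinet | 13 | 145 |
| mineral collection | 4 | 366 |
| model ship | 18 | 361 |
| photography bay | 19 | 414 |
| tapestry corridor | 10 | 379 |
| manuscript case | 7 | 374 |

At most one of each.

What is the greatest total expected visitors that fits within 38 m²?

1264

Taking coin cabinet + mineral collection + tapestry corridor + manuscript case: 34 m² used, 1264 in expected visitors.
The spare 4 m² is too small for any remaining exhibit, and no exchange beats 1264.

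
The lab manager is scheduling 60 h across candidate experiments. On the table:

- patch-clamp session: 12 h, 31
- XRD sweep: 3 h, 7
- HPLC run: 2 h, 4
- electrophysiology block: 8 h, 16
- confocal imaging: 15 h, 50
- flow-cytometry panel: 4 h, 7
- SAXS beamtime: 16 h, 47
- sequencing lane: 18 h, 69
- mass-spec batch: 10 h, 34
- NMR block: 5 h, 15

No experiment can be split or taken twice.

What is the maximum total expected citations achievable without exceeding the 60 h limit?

200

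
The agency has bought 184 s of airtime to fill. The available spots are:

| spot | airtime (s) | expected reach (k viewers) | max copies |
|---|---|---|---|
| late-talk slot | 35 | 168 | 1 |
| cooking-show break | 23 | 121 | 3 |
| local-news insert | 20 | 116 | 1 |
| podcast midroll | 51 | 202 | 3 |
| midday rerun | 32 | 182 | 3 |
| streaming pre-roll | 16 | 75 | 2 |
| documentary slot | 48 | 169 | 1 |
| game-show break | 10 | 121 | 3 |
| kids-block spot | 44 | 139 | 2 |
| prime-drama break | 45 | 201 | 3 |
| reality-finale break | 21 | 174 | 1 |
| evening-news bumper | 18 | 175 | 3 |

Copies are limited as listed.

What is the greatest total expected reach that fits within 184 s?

A density-first pass picks cooking-show break + local-news insert + midday rerun + 3×game-show break + reality-finale break + 3×evening-news bumper — 1481 at 180 s.
Replace local-news insert with cooking-show break: the trade gains 5 net, giving 1486 at 183 s.
That's the maximum — no swap from here does better than 1486.

1486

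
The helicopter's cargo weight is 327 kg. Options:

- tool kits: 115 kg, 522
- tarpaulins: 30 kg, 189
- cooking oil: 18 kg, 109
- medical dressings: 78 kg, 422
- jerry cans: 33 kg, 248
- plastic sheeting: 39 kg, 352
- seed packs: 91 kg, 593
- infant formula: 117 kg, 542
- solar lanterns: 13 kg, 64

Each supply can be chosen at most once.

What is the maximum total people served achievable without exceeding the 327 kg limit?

2013

By people served per kg: plastic sheeting 9.03, jerry cans 7.52, seed packs 6.52 lead.
Filling by ratio: tarpaulins + cooking oil + medical dressings + jerry cans + plastic sheeting + seed packs + solar lanterns for 1977, with 25 kg left unused.
Replace medical dressings and solar lanterns with tool kits: the trade gains 36 net, giving 2013 at 326 kg.
The closest alternative, tarpaulins + jerry cans + plastic sheeting + seed packs + infant formula + solar lanterns, reaches only 1988.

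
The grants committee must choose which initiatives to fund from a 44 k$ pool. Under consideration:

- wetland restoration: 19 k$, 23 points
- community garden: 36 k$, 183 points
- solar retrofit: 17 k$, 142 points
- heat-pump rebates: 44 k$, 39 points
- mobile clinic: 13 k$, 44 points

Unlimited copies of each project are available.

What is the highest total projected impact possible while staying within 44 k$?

284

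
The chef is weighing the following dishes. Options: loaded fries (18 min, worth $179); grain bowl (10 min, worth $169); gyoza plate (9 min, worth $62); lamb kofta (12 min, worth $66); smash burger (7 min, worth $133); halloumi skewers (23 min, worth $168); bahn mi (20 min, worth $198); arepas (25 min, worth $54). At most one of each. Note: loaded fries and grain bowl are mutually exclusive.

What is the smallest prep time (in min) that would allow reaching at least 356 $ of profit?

26

Look for the lowest-prep combination reaching 356.
grain bowl + gyoza plate + smash burger: 364 profit at 26 min.
Below 26 min the best achievable stays under 356.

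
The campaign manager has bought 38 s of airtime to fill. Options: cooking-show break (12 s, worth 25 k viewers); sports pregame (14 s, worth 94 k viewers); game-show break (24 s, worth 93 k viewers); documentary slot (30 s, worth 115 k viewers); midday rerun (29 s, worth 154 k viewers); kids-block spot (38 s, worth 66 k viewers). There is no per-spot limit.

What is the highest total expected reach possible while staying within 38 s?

188

2×sports pregame uses 28 of the 38 s and totals 188.
Nothing else within 38 s beats 188.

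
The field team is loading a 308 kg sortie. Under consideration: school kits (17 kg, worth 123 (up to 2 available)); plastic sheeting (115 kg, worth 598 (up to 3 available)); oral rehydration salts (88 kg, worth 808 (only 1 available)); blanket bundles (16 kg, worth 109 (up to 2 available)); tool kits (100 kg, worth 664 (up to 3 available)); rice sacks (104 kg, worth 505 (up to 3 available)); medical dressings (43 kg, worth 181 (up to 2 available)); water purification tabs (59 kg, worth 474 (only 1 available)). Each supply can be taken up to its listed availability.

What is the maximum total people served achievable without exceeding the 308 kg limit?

2301

A density-first pass picks 2×school kits + oral rehydration salts + 2×blanket bundles + 2×medical dressings + water purification tabs — 2108 at 299 kg.
Dropping blanket bundles and 2×medical dressings frees 102 kg; slotting in tool kits (100 kg) lifts the total to 2301 at 297 kg.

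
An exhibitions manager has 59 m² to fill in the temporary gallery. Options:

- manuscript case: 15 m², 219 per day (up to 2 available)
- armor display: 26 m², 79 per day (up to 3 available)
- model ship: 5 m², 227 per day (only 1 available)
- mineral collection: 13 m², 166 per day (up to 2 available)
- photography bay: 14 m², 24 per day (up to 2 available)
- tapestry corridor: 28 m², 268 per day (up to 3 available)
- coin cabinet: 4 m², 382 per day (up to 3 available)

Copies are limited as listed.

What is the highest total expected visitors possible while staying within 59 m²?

The ratio heuristic lands on 2×manuscript case + model ship + 3×coin cabinet (1811) but leaves 12 m² idle.
Dropping manuscript case frees 15 m²; slotting in 2×mineral collection (26 m²) lifts the total to 1924 at 58 m².
Nothing else within 59 m² beats 1924.

1924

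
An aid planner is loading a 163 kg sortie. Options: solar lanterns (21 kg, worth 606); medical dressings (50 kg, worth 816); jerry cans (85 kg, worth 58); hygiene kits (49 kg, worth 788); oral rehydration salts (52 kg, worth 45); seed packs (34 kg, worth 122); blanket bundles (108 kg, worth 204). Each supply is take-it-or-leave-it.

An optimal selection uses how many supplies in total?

Optimal total is 2332.
One optimal bundle: solar lanterns + medical dressings + hygiene kits + seed packs (154 kg).
Any selection reaching 2332 contains exactly 4 supplies.

4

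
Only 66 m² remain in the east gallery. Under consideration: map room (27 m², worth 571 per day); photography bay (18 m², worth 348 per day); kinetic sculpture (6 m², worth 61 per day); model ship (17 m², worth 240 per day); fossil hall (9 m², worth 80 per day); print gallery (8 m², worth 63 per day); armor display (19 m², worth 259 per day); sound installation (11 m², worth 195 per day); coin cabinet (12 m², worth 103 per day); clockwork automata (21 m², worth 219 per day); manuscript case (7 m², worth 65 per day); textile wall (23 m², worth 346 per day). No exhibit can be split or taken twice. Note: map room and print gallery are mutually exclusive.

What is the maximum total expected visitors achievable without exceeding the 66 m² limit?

1194

Density check — map room 21.15, photography bay 19.33, sound installation 17.73 are the best per m².
Filling by ratio: map room + photography bay + kinetic sculpture + sound installation for 1175, with 4 m² left unused.
Dropping kinetic sculpture frees 6 m²; slotting in fossil hall (9 m²) lifts the total to 1194 at 65 m².
Runner-up map room + photography bay + sound installation + manuscript case tops out at 1179.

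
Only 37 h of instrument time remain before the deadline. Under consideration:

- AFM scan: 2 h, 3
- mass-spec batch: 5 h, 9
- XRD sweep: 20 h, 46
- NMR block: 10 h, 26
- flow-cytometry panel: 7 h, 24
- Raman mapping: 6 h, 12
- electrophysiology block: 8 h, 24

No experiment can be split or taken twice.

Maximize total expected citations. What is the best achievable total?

By expected citations per h: flow-cytometry panel 3.43, electrophysiology block 3.00, NMR block 2.60, XRD sweep 2.30 lead.
Greedy by ratio would take mass-spec batch + NMR block + flow-cytometry panel + Raman mapping + electrophysiology block: 36 h used, total 95.
Using the slack differently, AFM scan + XRD sweep + flow-cytometry panel + electrophysiology block comes to 97 at 37 h.
Every other selection either busts 37 h or fails to beat 97.

97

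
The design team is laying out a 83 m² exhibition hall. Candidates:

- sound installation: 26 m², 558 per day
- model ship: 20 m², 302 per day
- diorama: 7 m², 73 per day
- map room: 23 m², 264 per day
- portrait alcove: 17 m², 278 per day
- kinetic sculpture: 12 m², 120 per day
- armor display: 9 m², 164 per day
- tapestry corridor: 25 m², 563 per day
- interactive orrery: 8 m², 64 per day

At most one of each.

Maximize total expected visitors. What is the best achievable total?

1587

Filling by ratio: sound installation + portrait alcove + armor display + tapestry corridor for 1563, with 6 m² left unused.
The 17 m² tied up in portrait alcove is better spent on model ship — total rises to 1587 (80 m²).
Runner-up sound installation + portrait alcove + armor display + tapestry corridor tops out at 1563.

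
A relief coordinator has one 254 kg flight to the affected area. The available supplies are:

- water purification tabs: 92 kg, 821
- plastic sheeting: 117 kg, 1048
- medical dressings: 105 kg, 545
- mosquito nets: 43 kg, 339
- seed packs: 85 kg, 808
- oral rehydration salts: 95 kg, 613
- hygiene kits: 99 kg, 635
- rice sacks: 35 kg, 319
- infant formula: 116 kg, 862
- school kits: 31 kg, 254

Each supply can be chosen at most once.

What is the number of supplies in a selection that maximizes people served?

4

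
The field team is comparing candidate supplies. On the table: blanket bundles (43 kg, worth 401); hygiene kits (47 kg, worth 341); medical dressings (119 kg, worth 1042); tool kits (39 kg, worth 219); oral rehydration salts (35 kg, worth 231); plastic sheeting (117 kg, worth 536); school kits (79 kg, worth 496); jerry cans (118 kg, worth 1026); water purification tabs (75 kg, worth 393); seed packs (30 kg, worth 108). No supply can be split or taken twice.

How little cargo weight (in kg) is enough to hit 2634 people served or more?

Need the lightest bundle worth ≥ 2634.
blanket bundles + medical dressings + oral rehydration salts + jerry cans reaches 2700 using 315 kg.
No combination under 315 kg hits 2634.

315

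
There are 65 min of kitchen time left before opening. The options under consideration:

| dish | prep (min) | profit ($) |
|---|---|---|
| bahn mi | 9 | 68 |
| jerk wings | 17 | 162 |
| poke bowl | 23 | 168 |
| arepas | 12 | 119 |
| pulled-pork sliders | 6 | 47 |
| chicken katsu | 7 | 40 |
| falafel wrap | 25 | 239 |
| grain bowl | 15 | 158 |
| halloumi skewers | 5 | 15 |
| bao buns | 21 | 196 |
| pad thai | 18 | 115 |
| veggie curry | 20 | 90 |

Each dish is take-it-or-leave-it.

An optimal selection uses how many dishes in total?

Best achievable profit is 635.
jerk wings + arepas + grain bowl + bao buns hits 635 at 65 min.
Every optimal selection uses 4 dishes.

4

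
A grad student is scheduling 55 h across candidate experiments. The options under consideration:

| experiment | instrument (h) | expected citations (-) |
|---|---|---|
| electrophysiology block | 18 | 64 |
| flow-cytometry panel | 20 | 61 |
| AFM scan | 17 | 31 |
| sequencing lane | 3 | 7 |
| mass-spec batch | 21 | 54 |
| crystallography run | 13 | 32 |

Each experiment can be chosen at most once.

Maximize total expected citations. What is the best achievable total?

By expected citations per h: electrophysiology block 3.56, flow-cytometry panel 3.05, mass-spec batch 2.57 lead.
Taking electrophysiology block + flow-cytometry panel + sequencing lane + crystallography run: 54 h used, 164 in expected citations.
Nothing else within 55 h beats 164.

164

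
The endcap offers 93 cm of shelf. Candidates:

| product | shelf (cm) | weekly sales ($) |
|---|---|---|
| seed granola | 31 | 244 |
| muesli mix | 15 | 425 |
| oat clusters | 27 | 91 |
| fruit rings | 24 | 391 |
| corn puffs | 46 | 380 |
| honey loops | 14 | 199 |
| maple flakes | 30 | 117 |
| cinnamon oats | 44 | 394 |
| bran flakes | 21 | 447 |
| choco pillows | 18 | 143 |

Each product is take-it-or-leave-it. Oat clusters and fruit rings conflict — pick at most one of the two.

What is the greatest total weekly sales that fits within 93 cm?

1605

Muesli mix + fruit rings + honey loops + bran flakes + choco pillows uses 92 of the 93 cm and totals 1605.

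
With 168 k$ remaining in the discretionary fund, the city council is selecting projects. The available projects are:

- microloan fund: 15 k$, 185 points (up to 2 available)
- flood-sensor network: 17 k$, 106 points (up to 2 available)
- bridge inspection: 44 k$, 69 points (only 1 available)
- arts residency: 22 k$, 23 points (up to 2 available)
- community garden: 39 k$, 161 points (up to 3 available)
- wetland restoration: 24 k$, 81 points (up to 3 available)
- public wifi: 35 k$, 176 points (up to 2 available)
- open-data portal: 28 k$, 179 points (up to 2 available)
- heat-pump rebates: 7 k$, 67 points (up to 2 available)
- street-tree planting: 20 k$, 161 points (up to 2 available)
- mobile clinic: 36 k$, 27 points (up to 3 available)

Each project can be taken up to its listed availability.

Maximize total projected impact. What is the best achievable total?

1329

A density-first pass picks 2×microloan fund + flood-sensor network + 2×open-data portal + 2×heat-pump rebates + 2×street-tree planting — 1290 at 157 k$.
Replace heat-pump rebates with flood-sensor network: the trade gains 39 net, giving 1329 at 167 k$.
Every other selection either busts 168 k$ or exceeds an availability limit or fails to beat 1329.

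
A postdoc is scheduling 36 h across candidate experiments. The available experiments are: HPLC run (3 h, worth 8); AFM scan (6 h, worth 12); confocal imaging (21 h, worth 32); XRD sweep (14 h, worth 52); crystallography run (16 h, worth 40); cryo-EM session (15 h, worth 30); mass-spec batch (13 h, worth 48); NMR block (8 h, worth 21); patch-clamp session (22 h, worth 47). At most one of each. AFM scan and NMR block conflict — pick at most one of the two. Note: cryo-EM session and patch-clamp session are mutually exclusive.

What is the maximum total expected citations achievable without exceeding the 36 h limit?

121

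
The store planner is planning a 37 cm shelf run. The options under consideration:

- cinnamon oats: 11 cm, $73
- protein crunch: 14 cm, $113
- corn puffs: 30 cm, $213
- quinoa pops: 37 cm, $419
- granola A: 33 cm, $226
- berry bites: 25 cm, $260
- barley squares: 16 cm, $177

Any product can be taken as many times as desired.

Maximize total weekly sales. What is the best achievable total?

Quinoa pops uses 37 of the 37 cm and totals 419.
Every other selection either busts 37 cm or fails to beat 419.

419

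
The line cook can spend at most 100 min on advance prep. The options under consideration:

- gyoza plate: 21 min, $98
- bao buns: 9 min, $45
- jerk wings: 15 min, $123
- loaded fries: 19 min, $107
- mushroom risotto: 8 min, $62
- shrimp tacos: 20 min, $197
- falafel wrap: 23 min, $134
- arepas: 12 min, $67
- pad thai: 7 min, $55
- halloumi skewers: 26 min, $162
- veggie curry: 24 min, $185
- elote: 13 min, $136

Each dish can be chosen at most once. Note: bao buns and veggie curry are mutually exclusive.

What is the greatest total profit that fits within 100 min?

825

The ratio ordering already packs tightly: jerk wings + mushroom risotto + shrimp tacos + arepas + pad thai + veggie curry + elote, 99 min, 825.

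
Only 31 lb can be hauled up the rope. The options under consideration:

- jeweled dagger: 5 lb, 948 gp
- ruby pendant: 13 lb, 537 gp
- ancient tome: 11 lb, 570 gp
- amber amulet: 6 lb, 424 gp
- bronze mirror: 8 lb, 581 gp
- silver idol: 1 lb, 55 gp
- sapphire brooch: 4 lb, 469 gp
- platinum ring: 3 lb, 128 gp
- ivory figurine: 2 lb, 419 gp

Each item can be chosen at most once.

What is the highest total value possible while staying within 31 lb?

3042

The ratio heuristic lands on jeweled dagger + amber amulet + bronze mirror + silver idol + sapphire brooch + platinum ring + ivory figurine (3024) but leaves 2 lb idle.
Dropping amber amulet and platinum ring frees 9 lb; slotting in ancient tome (11 lb) lifts the total to 3042 at 31 lb.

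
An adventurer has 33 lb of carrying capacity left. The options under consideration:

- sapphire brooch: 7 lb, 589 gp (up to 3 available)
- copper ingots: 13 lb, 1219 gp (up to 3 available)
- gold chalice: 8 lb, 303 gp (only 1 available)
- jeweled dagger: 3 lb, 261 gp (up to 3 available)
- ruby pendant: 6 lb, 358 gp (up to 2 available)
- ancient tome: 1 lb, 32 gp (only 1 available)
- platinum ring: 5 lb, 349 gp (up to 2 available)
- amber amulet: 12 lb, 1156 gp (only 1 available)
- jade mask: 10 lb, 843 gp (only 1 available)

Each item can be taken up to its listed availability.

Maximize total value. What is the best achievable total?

Density check — amber amulet 96.33, copper ingots 93.77, jeweled dagger 87.00 are the best per lb.
Greedy by ratio would take copper ingots + 2×jeweled dagger + ancient tome + amber amulet: 32 lb used, total 2929.
A better packing is sapphire brooch + 2×copper ingots: 33 lb, total 3027.

3027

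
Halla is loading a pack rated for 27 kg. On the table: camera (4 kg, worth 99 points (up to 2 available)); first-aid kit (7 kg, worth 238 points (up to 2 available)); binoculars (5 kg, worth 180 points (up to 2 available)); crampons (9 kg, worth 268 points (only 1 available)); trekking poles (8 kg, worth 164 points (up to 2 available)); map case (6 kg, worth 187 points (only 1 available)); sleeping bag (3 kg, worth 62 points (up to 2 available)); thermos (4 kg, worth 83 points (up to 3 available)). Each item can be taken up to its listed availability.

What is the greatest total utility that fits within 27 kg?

898

Taking 2×first-aid kit + 2×binoculars + sleeping bag: 27 kg used, 898 in utility.
No other feasible combination exceeds 898.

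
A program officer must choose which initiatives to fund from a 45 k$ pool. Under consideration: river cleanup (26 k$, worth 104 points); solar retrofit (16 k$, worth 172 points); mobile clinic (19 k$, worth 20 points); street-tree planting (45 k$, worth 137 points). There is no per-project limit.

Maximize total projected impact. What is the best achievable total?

344

The ratio ordering already packs tightly: 2×solar retrofit, 32 k$, 344.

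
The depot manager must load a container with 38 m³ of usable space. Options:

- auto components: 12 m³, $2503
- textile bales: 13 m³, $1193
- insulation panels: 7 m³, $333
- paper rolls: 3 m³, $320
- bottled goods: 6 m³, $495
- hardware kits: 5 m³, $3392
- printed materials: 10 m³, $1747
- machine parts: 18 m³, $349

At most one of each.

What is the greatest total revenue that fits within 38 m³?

8457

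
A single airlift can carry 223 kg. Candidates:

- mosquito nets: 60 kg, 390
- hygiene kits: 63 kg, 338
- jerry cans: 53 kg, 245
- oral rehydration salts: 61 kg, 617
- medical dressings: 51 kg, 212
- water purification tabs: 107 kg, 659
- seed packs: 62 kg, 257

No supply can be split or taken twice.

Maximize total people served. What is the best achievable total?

1521

Filling by ratio: mosquito nets + hygiene kits + oral rehydration salts for 1345, with 39 kg left unused.
The 123 kg tied up in mosquito nets and hygiene kits is better spent on jerry cans + water purification tabs — total rises to 1521 (221 kg).
The spare 2 kg is too small for any remaining supply, and no exchange beats 1521.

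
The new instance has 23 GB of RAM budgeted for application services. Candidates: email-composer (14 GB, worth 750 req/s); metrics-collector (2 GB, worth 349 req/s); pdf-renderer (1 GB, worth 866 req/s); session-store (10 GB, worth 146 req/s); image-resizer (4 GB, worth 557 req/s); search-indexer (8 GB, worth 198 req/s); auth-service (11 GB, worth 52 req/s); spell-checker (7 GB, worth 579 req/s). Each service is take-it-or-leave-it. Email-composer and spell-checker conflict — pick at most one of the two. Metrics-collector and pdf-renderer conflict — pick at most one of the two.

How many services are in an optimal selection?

4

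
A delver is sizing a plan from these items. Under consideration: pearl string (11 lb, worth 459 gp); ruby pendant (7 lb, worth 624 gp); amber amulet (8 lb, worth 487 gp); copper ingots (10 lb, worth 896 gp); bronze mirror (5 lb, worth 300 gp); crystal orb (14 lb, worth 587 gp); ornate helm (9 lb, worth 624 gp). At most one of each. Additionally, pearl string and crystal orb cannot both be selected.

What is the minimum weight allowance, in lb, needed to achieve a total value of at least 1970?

Look for the lowest-weight combination reaching 1970.
Taking ruby pendant + amber amulet + copper ingots gives 2007 (≥ 1970) for 25 lb.
No combination under 25 lb hits 1970.

25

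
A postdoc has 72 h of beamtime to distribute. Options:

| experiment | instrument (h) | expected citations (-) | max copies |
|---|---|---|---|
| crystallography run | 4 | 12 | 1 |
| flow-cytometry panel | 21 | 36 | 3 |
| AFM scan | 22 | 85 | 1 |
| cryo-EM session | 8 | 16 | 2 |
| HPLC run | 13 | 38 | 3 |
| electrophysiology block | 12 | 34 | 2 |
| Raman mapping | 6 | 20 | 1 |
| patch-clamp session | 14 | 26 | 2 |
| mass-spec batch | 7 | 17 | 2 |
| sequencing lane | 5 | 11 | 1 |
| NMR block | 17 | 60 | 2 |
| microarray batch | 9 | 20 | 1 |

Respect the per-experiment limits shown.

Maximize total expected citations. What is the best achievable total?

251

Density check — AFM scan 3.86, NMR block 3.53, Raman mapping 3.33 are the best per h.
Filling by ratio: crystallography run + AFM scan + Raman mapping + sequencing lane + 2×NMR block for 248, with 1 h left unused.
Dropping Raman mapping and sequencing lane frees 11 h; slotting in electrophysiology block (12 h) lifts the total to 251 at 72 h.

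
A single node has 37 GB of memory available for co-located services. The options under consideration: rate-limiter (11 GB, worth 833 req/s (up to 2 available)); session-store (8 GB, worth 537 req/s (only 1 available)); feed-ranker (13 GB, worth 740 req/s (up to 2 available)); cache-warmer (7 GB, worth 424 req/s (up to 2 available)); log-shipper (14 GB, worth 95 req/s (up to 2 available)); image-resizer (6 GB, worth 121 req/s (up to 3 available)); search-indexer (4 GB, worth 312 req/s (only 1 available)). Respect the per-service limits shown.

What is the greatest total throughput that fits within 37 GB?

2627

By throughput per GB: search-indexer 78.00, rate-limiter 75.73, session-store 67.12, cache-warmer 60.57 lead.
A density-first pass picks 2×rate-limiter + session-store + search-indexer — 2515 at 34 GB.
Replace search-indexer with cache-warmer: the trade gains 112 net, giving 2627 at 37 GB.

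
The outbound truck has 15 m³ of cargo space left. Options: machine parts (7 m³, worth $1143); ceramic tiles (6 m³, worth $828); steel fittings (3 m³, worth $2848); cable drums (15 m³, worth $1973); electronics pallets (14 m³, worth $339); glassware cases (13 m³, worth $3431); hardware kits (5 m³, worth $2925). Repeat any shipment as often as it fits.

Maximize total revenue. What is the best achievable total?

By revenue per m³: steel fittings 949.33, hardware kits 585.00, glassware cases 263.92 lead.
Best packing: 5×steel fittings — 15 m³, 14240 total.

14240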